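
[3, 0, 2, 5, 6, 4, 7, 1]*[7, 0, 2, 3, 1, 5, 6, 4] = [3, 7, 2, 5, 6, 1, 4, 0]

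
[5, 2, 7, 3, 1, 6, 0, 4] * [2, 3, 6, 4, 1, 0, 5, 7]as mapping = [0→0, 1→6, 2→7, 3→4, 4→3, 5→5, 6→2, 7→1]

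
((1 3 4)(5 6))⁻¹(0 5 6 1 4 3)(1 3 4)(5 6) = (0 6 5 3 1 4)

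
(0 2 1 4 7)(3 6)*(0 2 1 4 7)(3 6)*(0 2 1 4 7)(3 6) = (0 4 2 7 1)(3 6)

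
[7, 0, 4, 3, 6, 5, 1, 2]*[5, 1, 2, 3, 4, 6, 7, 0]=[0, 5, 4, 3, 7, 6, 1, 2]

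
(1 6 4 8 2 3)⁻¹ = (1 3 2 8 4 6)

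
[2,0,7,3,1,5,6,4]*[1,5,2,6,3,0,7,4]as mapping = [0→2,1→1,2→4,3→6,4→5,5→0,6→7,7→3]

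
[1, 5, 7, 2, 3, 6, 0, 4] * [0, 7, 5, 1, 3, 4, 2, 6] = [7, 4, 6, 5, 1, 2, 0, 3]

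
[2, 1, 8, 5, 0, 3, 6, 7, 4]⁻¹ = [4, 1, 0, 5, 8, 3, 6, 7, 2]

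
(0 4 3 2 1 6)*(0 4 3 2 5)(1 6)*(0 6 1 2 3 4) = (0 4 3 5 6)(1 2)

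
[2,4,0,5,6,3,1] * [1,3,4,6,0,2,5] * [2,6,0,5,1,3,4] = [1,2,6,0,3,4,5]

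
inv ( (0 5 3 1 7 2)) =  (0 2 7 1 3 5)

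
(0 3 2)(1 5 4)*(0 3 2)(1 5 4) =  (0 2 3)(1 4 5)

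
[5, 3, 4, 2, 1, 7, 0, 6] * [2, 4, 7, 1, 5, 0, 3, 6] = [0, 1, 5, 7, 4, 6, 2, 3]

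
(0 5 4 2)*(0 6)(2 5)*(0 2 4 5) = (0 4)(2 6)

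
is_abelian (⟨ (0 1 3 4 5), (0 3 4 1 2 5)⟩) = no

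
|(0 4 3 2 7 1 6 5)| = 8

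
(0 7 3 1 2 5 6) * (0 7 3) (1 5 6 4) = (0 3 5 4 1 2 6 7) 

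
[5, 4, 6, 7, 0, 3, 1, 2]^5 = [6, 7, 5, 4, 2, 1, 3, 0]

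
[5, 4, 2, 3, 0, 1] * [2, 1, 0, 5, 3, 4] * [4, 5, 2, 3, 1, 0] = [1, 3, 4, 0, 2, 5]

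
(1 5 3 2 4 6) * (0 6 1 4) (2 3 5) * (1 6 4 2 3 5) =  (0 4 6 2) (1 3 5) 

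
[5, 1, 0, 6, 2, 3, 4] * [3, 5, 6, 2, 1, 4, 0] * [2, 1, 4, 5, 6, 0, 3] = [6, 0, 5, 2, 3, 4, 1]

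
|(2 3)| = 2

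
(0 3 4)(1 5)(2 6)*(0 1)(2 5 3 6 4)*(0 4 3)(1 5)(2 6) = (0 2 3 6 1)(4 5)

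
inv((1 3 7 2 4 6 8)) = (1 8 6 4 2 7 3)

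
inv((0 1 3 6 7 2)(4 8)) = (0 2 7 6 3 1)(4 8)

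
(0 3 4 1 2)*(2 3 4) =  (0 4 1 3 2)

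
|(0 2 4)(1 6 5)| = 3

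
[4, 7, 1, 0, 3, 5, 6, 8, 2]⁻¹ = [3, 2, 8, 4, 0, 5, 6, 1, 7]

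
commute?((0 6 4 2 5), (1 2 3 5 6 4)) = no:(0 6 4 2 5) * (1 2 3 5 6 4) = (0 4 3 5)(1 2 6), (1 2 3 5 6 4) * (0 6 4 2 5) = (0 6 2 3)(1 5 4)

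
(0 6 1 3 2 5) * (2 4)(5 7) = (0 6 1 3 4 2 7 5)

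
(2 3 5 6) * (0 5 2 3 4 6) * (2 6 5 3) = (0 3 6 2 4 5)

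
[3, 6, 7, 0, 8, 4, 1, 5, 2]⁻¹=[3, 6, 8, 0, 5, 7, 1, 2, 4]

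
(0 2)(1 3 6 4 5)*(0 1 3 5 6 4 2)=(1 5 3 4 6 2)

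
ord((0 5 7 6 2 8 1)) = 7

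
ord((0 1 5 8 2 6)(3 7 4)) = 6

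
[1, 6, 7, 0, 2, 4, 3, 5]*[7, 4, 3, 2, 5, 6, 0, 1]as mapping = [0→4, 1→0, 2→1, 3→7, 4→3, 5→5, 6→2, 7→6]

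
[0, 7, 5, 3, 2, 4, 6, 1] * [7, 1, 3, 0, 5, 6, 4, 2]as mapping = [0→7, 1→2, 2→6, 3→0, 4→3, 5→5, 6→4, 7→1]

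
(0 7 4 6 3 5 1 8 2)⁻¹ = (0 2 8 1 5 3 6 4 7)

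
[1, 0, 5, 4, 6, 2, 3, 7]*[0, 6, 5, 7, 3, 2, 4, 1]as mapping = [0→6, 1→0, 2→2, 3→3, 4→4, 5→5, 6→7, 7→1]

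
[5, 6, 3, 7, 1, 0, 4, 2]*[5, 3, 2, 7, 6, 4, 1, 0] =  [4, 1, 7, 0, 3, 5, 6, 2]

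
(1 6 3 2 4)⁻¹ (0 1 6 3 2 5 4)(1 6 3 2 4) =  (0 6 3 2 4 5 1)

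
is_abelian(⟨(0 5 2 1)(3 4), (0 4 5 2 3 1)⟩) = no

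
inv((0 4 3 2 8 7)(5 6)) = (0 7 8 2 3 4)(5 6)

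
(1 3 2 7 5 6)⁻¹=(1 6 5 7 2 3)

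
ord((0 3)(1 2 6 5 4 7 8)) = 14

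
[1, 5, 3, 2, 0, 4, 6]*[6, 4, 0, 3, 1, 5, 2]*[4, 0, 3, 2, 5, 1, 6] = [5, 1, 2, 4, 6, 0, 3]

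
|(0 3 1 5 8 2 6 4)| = 8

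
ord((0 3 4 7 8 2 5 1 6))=9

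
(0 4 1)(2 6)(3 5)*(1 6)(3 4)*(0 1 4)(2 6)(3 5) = (0 5)(2 4)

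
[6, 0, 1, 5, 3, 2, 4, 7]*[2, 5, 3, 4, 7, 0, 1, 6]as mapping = [0→1, 1→2, 2→5, 3→0, 4→4, 5→3, 6→7, 7→6]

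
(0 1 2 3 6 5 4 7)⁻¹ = (0 7 4 5 6 3 2 1)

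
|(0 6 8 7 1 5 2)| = 7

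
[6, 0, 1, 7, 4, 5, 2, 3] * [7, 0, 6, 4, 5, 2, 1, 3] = [1, 7, 0, 3, 5, 2, 6, 4]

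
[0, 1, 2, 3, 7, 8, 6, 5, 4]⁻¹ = [0, 1, 2, 3, 8, 7, 6, 4, 5]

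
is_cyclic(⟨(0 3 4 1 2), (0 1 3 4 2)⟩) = no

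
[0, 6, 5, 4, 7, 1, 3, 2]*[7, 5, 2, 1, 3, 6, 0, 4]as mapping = [0→7, 1→0, 2→6, 3→3, 4→4, 5→5, 6→1, 7→2]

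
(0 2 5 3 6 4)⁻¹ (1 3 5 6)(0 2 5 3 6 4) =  (1 6 3 4)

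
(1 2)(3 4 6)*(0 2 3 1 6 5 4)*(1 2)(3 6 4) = (0 1 6 2 4 5 3)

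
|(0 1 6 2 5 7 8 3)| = 8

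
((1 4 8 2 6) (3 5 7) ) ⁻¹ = (1 6 2 8 4) (3 7 5) 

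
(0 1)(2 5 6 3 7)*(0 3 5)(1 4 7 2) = (0 4 7 1 3 2)(5 6)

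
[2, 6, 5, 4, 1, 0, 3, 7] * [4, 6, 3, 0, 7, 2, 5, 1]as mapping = [0→3, 1→5, 2→2, 3→7, 4→6, 5→4, 6→0, 7→1]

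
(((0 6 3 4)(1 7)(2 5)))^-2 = (0 3)(4 6)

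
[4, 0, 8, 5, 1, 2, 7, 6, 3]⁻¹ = [1, 4, 5, 8, 0, 3, 7, 6, 2]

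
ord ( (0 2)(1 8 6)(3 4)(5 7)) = 6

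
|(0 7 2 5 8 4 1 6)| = 8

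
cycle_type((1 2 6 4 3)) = 5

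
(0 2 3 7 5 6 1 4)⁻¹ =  (0 4 1 6 5 7 3 2)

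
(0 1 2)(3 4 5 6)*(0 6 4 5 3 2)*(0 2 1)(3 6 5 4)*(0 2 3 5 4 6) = (0 2 4)(1 3 6)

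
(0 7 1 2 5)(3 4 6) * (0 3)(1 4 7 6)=(0 6)(1 2 5 3 7 4)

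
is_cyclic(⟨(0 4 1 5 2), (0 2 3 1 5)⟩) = no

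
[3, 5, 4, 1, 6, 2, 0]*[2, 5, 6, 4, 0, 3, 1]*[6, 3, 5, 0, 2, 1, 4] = [2, 0, 6, 1, 3, 4, 5]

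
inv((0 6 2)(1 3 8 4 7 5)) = (0 2 6)(1 5 7 4 8 3)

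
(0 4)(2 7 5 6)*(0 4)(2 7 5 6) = (2 5)(6 7)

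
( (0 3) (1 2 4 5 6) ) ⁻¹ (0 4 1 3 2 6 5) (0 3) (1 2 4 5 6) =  (0 4 1 6 3 5 2) 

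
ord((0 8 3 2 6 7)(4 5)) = 6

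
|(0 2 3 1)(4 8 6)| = 12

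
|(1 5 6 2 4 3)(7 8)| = 6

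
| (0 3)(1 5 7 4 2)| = 10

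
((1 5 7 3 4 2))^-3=(1 3)(2 7)(4 5)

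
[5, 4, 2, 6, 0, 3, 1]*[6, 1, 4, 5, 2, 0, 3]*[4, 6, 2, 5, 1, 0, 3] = [4, 2, 1, 5, 3, 0, 6]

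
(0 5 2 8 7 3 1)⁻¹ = (0 1 3 7 8 2 5)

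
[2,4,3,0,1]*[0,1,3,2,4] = [3,4,2,0,1] 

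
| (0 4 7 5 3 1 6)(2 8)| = 14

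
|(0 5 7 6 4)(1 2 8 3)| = 20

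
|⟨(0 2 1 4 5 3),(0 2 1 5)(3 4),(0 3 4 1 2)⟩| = 720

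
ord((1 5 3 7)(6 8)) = 4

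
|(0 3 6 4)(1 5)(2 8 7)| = 12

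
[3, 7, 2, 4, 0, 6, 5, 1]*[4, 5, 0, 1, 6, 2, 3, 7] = [1, 7, 0, 6, 4, 3, 2, 5] 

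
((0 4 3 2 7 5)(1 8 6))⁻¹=(0 5 7 2 3 4)(1 6 8)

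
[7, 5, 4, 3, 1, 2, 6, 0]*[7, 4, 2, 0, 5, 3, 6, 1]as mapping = [0→1, 1→3, 2→5, 3→0, 4→4, 5→2, 6→6, 7→7]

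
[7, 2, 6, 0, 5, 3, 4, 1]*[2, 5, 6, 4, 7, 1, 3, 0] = [0, 6, 3, 2, 1, 4, 7, 5]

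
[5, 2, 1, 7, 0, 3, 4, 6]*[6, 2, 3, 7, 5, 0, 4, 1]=[0, 3, 2, 1, 6, 7, 5, 4]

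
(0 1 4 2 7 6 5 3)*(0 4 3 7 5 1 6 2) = (0 6 1 3 4)(2 5 7)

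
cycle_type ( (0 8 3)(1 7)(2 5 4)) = 2.3^2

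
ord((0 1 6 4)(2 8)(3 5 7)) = 12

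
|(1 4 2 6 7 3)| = 6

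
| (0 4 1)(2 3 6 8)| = 12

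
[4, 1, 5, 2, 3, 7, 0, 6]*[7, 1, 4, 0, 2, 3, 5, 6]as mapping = [0→2, 1→1, 2→3, 3→4, 4→0, 5→6, 6→7, 7→5]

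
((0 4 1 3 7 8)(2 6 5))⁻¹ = (0 8 7 3 1 4)(2 5 6)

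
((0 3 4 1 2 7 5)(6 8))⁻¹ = (0 5 7 2 1 4 3)(6 8)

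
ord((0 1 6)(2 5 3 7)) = 12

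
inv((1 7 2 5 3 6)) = (1 6 3 5 2 7)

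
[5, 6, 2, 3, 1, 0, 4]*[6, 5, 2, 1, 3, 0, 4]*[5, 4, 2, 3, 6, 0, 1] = [5, 6, 2, 4, 0, 1, 3]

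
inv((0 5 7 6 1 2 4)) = (0 4 2 1 6 7 5)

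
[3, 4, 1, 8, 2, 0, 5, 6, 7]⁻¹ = [5, 2, 4, 0, 1, 6, 7, 8, 3]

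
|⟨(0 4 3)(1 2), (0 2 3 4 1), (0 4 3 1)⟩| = 120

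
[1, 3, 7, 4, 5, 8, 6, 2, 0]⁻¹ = [8, 0, 7, 1, 3, 4, 6, 2, 5]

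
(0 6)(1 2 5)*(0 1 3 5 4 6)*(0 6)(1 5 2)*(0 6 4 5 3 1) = (0 4 6 3 2 5 1)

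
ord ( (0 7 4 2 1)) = 5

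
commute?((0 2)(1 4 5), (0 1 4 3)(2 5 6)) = no:(0 2)(1 4 5) * (0 1 4 3)(2 5 6) = (0 5 4 6 2 1 3), (0 1 4 3)(2 5 6) * (0 2)(1 4 5) = (0 4 3 2 1 5 6)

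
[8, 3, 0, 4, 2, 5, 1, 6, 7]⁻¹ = [2, 6, 4, 1, 3, 5, 7, 8, 0]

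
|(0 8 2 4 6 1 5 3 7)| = 9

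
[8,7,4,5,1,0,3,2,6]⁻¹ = [5,4,7,6,2,3,8,1,0]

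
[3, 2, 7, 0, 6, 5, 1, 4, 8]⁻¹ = [3, 6, 1, 0, 7, 5, 4, 2, 8]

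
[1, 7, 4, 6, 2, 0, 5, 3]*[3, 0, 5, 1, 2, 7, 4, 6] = [0, 6, 2, 4, 5, 3, 7, 1]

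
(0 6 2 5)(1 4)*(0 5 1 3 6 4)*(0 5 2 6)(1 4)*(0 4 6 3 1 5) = (0 5 2 6 3 4 1)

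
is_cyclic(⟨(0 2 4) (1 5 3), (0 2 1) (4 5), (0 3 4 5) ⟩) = no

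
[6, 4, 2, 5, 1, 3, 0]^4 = [0, 1, 2, 3, 4, 5, 6]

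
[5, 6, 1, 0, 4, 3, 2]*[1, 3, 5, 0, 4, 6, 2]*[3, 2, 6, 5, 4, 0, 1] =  [1, 6, 5, 2, 4, 3, 0]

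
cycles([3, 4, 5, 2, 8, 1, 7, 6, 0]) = (0 3 2 5 1 4 8)(6 7)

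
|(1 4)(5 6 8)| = 6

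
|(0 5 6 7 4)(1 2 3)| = 15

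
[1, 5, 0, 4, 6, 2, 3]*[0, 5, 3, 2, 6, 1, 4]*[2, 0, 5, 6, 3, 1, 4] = [1, 0, 2, 4, 3, 6, 5]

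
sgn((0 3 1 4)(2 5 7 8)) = 1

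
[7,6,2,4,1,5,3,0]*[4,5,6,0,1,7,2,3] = [3,2,6,1,5,7,0,4]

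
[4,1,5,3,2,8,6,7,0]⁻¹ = [8,1,4,3,0,2,6,7,5]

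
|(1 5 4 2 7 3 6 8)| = 8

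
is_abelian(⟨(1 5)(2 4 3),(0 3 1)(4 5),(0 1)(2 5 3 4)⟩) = no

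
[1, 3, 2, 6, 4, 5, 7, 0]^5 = [0, 1, 2, 3, 4, 5, 6, 7]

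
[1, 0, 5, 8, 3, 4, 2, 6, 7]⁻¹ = [1, 0, 6, 4, 5, 2, 7, 8, 3]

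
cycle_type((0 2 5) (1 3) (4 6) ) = 2^2.3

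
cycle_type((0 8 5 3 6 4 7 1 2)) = 9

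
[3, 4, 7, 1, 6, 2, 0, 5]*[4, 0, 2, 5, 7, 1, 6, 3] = [5, 7, 3, 0, 6, 2, 4, 1]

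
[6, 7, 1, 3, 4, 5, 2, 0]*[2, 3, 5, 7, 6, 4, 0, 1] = [0, 1, 3, 7, 6, 4, 5, 2]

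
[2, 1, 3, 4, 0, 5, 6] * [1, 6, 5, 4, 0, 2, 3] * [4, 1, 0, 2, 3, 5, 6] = [5, 6, 3, 4, 1, 0, 2]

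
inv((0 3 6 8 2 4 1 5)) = (0 5 1 4 2 8 6 3)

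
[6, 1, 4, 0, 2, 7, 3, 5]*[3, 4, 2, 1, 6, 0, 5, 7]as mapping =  [0→5, 1→4, 2→6, 3→3, 4→2, 5→7, 6→1, 7→0]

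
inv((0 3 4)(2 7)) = (0 4 3)(2 7)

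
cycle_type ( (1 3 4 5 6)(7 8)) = 2.5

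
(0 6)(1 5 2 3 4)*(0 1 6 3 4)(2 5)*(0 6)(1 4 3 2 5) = (0 2 3 6 4)(1 5)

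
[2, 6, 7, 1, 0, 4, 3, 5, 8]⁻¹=[4, 3, 0, 6, 5, 7, 1, 2, 8]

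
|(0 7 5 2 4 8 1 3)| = 8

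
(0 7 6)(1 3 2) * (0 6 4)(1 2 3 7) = (0 1 7 4)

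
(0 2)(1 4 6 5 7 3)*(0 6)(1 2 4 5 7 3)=(0 4)(1 5 3 2 6 7)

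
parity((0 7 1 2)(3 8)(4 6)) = odd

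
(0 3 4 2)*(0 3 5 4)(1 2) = (0 5 4 1 2 3)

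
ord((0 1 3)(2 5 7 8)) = 12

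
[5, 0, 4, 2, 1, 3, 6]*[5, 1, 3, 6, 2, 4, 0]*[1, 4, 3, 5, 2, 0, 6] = [2, 0, 3, 5, 4, 6, 1]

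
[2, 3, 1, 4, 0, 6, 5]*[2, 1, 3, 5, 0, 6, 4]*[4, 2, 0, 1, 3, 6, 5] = [1, 6, 2, 4, 0, 3, 5]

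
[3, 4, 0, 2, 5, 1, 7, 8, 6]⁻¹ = [2, 5, 3, 0, 1, 4, 8, 6, 7]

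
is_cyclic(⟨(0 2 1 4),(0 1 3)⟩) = no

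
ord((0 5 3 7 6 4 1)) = 7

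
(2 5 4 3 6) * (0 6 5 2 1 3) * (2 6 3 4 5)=(0 3 2 6 1 4) 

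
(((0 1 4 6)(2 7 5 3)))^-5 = (0 6 4 1)(2 3 5 7)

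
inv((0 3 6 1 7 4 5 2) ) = (0 2 5 4 7 1 6 3) 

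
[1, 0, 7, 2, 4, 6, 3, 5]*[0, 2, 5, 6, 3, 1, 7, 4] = [2, 0, 4, 5, 3, 7, 6, 1]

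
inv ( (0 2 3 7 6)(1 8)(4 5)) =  (0 6 7 3 2)(1 8)(4 5)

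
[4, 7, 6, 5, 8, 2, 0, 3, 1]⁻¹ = [6, 8, 5, 7, 0, 3, 2, 1, 4]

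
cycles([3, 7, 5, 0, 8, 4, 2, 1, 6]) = (0 3)(1 7)(2 5 4 8 6)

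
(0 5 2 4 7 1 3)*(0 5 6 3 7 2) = (0 6 3 5)(1 7)(2 4)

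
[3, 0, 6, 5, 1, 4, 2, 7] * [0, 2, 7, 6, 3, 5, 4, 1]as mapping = [0→6, 1→0, 2→4, 3→5, 4→2, 5→3, 6→7, 7→1]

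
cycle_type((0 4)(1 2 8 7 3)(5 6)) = 2^2.5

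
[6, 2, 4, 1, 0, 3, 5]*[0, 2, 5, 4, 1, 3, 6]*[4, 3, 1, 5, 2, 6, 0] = [0, 6, 3, 1, 4, 2, 5]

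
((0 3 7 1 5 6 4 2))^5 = (0 6 7 2 5 3 4 1)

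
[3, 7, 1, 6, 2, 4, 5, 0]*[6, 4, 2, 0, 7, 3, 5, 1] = [0, 1, 4, 5, 2, 7, 3, 6]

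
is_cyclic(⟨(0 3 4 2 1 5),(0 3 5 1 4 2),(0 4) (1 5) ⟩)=no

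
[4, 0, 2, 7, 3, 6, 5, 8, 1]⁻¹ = [1, 8, 2, 4, 0, 6, 5, 3, 7]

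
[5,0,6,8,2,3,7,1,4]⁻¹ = [1,7,4,5,8,0,2,6,3]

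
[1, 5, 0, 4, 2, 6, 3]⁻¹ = [2, 0, 4, 6, 3, 1, 5]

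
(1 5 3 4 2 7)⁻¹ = (1 7 2 4 3 5)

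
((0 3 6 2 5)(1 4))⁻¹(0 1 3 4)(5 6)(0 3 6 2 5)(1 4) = (0 2)(1 3 4 6)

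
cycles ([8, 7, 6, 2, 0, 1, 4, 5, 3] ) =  (0 8 3 2 6 4) (1 7 5) 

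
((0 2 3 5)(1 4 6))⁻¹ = (0 5 3 2)(1 6 4)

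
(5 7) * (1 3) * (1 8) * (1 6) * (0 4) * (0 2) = (0 4 2)(1 3 8 6)(5 7)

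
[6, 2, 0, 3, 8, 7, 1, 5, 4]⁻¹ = [2, 6, 1, 3, 8, 7, 0, 5, 4]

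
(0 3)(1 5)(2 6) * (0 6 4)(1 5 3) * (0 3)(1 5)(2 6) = (0 5 1)(2 4 3)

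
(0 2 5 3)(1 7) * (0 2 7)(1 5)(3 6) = (0 7 5 6 3 2 1)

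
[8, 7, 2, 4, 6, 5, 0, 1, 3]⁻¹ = [6, 7, 2, 8, 3, 5, 4, 1, 0]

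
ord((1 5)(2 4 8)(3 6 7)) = 6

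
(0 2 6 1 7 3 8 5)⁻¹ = (0 5 8 3 7 1 6 2)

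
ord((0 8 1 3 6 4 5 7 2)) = 9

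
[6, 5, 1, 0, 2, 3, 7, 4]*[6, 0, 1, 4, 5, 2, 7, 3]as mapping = [0→7, 1→2, 2→0, 3→6, 4→1, 5→4, 6→3, 7→5]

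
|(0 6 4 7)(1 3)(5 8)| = 4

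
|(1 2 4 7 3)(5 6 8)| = 15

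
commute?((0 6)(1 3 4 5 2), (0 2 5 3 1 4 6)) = no:(0 6)(1 3 4 5 2)*(0 2 5 3 1 4 6) = (2 4 3 6), (0 2 5 3 1 4 6)*(0 6)(1 3 4 5 2) = (0 1 5 4)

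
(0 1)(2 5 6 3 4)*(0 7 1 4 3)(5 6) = (0 4 2 6)(1 7)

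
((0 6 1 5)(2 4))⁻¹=(0 5 1 6)(2 4)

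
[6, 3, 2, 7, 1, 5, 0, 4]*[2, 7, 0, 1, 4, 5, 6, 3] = [6, 1, 0, 3, 7, 5, 2, 4]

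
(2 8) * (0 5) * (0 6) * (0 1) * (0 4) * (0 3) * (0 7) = (0 5 6 1 4 3 7)(2 8)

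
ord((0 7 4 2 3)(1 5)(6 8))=10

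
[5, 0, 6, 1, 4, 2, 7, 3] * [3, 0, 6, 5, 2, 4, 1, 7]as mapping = [0→4, 1→3, 2→1, 3→0, 4→2, 5→6, 6→7, 7→5]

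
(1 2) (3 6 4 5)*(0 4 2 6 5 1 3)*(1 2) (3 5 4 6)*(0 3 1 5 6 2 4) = (0 2 6 5 3) 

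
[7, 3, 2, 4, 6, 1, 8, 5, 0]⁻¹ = [8, 5, 2, 1, 3, 7, 4, 0, 6]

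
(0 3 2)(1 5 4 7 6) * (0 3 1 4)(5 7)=(0 1 7 6 4 5)(2 3)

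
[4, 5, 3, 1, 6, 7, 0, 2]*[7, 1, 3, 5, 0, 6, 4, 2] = [0, 6, 5, 1, 4, 2, 7, 3]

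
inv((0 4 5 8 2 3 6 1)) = (0 1 6 3 2 8 5 4)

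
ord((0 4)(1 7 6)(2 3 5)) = 6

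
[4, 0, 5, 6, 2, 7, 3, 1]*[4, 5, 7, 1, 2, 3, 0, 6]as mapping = [0→2, 1→4, 2→3, 3→0, 4→7, 5→6, 6→1, 7→5]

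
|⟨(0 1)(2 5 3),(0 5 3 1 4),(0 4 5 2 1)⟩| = 720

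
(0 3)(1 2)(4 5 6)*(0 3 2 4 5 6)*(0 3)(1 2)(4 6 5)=(0 1 6 4 5 3)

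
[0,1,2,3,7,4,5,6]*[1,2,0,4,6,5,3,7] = [1,2,0,4,7,6,5,3]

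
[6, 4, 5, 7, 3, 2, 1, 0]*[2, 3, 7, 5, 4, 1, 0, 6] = [0, 4, 1, 6, 5, 7, 3, 2]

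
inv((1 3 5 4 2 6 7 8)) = (1 8 7 6 2 4 5 3)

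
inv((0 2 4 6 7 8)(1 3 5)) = (0 8 7 6 4 2)(1 5 3)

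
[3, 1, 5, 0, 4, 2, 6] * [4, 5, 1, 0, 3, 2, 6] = [0, 5, 2, 4, 3, 1, 6]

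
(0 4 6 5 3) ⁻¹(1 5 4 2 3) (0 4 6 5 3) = (0 1 3 6 2) 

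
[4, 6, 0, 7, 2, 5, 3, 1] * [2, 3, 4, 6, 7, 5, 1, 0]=[7, 1, 2, 0, 4, 5, 6, 3]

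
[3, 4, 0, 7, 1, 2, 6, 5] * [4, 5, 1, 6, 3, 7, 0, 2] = [6, 3, 4, 2, 5, 1, 0, 7]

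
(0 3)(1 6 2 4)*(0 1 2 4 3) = (1 6 4 2 3)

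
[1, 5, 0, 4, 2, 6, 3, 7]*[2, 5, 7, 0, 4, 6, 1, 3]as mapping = [0→5, 1→6, 2→2, 3→4, 4→7, 5→1, 6→0, 7→3]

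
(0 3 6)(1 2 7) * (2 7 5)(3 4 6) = (0 4 6)(1 7)(2 5)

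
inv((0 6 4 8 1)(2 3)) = (0 1 8 4 6)(2 3)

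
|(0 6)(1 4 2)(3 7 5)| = 6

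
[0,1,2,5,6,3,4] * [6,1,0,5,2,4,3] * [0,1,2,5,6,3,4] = [4,1,0,6,5,3,2]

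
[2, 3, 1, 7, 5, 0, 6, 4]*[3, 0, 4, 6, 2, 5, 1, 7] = [4, 6, 0, 7, 5, 3, 1, 2]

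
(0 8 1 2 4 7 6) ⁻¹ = (0 6 7 4 2 1 8) 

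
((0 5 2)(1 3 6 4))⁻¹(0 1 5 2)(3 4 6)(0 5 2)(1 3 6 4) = (0 5 3 2)(1 4 6)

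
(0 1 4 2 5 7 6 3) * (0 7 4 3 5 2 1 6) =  (0 6 5 4 1 3 7) 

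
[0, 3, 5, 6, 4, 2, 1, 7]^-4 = [0, 6, 2, 1, 4, 5, 3, 7]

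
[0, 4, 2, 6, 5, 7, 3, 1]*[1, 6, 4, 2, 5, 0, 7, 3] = [1, 5, 4, 7, 0, 3, 2, 6]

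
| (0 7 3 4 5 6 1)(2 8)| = 14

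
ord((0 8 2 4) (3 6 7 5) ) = 4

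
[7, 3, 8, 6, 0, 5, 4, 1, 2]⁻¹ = [4, 7, 8, 1, 6, 5, 3, 0, 2]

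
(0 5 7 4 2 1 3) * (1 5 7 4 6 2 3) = (0 7 6 2 5 4 3) 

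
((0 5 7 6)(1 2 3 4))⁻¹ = (0 6 7 5)(1 4 3 2)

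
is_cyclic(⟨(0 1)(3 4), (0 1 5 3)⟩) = no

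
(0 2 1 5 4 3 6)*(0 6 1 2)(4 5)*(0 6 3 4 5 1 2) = (0 6 3 2)(1 5)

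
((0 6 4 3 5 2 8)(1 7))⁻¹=(0 8 2 5 3 4 6)(1 7)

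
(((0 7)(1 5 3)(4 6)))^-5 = (0 7)(1 5 3)(4 6)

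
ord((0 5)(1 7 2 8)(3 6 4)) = 12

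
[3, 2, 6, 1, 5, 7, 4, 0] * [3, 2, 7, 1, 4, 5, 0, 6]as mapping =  [0→1, 1→7, 2→0, 3→2, 4→5, 5→6, 6→4, 7→3]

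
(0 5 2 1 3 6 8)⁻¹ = (0 8 6 3 1 2 5)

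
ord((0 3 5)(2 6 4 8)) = 12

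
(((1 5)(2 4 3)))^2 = (2 3 4)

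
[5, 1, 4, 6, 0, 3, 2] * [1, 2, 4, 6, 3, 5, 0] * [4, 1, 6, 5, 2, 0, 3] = [0, 6, 5, 4, 1, 3, 2]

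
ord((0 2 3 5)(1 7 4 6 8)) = 20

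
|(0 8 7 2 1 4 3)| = 7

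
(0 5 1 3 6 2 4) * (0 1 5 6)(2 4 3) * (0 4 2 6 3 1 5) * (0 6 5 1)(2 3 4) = (0 4 1 5 6 3 2)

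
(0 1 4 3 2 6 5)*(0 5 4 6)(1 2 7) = (0 2)(1 6 4 3 7)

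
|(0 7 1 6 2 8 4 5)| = 8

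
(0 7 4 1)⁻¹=(0 1 4 7)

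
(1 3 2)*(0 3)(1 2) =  (0 3 1)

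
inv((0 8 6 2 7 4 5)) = (0 5 4 7 2 6 8)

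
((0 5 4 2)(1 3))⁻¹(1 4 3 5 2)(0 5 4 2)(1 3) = (0 3 2 1 4)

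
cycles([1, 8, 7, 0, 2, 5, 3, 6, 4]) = (0 1 8 4 2 7 6 3)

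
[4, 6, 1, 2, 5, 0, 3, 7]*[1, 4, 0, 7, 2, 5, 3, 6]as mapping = [0→2, 1→3, 2→4, 3→0, 4→5, 5→1, 6→7, 7→6]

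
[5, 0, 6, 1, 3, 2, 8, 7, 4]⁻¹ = [1, 3, 5, 4, 8, 0, 2, 7, 6]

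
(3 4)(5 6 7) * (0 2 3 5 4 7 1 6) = (0 2 3 7 4 5)(1 6)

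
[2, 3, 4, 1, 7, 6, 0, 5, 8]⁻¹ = [6, 3, 0, 1, 2, 7, 5, 4, 8]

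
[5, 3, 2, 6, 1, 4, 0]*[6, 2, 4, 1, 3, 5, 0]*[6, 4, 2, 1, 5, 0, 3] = [0, 4, 5, 6, 2, 1, 3]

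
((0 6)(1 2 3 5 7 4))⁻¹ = (0 6)(1 4 7 5 3 2)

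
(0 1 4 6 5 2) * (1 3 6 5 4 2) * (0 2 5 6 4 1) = (0 3 4 6 1 5)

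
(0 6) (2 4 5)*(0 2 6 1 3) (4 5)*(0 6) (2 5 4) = (0 1 3 6 5) (2 4) 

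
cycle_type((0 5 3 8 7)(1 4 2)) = 3.5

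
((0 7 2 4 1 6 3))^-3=(0 1 7 6 2 3 4)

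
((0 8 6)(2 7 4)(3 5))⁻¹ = (0 6 8)(2 4 7)(3 5)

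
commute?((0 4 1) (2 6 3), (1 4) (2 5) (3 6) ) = no:(0 4 1) (2 6 3)*(1 4) (2 5) (3 6) = (0 1) (2 3 5), (1 4) (2 5) (3 6)*(0 4 1) (2 6 3) = (0 4) (2 5 6) 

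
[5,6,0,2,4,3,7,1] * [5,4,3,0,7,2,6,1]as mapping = [0→2,1→6,2→5,3→3,4→7,5→0,6→1,7→4]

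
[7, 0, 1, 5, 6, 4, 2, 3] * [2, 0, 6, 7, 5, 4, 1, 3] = [3, 2, 0, 4, 1, 5, 6, 7]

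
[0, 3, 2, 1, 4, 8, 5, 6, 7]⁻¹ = [0, 3, 2, 1, 4, 6, 7, 8, 5]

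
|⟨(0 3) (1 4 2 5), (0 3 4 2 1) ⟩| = 360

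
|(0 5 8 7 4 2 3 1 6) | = 9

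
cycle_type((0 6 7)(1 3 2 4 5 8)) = 3.6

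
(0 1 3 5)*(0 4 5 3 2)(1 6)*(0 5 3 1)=(0 6)(1 2 5 4 3)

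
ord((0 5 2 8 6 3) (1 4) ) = 6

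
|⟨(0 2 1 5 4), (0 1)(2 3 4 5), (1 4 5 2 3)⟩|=360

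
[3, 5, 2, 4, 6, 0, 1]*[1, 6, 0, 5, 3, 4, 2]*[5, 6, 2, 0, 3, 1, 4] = [1, 3, 5, 0, 2, 6, 4]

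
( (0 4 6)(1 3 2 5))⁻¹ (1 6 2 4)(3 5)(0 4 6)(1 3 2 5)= (0 5 6 3)(1 2)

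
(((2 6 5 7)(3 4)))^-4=()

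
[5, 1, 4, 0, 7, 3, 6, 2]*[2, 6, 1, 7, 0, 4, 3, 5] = [4, 6, 0, 2, 5, 7, 3, 1]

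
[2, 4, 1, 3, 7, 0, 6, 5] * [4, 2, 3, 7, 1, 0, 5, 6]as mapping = [0→3, 1→1, 2→2, 3→7, 4→6, 5→4, 6→5, 7→0]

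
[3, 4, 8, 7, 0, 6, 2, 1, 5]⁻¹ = [4, 7, 6, 0, 1, 8, 5, 3, 2]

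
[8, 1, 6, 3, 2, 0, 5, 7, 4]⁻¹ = [5, 1, 4, 3, 8, 6, 2, 7, 0]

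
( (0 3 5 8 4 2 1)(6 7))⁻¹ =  (0 1 2 4 8 5 3)(6 7)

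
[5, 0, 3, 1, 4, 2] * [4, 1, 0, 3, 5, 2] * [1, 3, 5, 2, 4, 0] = [5, 4, 2, 3, 0, 1]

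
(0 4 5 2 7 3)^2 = (0 5 7)(2 3 4)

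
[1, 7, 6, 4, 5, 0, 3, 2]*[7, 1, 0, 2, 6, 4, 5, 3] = [1, 3, 5, 6, 4, 7, 2, 0]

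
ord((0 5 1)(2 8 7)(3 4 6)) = 3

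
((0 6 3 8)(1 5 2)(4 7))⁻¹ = (0 8 3 6)(1 2 5)(4 7)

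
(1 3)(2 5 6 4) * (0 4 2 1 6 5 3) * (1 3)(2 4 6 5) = (0 6 4 3 5 2 1)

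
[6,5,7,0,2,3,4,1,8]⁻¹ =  [3,7,4,5,6,1,0,2,8]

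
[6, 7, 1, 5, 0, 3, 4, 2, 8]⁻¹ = [4, 2, 7, 5, 6, 3, 0, 1, 8]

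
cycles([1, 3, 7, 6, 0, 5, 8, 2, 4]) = (0 1 3 6 8 4) (2 7) 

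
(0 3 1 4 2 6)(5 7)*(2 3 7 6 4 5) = (0 7 2 4 3 1 5 6)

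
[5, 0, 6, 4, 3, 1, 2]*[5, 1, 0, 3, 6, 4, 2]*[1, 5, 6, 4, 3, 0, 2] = [3, 0, 6, 2, 4, 5, 1]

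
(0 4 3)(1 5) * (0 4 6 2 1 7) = (0 6 2 1 5 7)(3 4)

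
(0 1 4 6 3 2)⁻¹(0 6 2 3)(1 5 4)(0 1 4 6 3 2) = (0 2 1 3)(4 5 6)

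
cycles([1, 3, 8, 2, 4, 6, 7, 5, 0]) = (0 1 3 2 8)(5 6 7)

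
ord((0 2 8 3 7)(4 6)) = 10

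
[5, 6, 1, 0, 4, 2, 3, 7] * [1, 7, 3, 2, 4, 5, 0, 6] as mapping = [0→5, 1→0, 2→7, 3→1, 4→4, 5→3, 6→2, 7→6] 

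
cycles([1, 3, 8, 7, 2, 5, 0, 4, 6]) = (0 1 3 7 4 2 8 6)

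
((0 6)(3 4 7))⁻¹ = (0 6)(3 7 4)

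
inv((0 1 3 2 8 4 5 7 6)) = (0 6 7 5 4 8 2 3 1)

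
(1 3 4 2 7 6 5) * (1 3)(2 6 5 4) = (2 7 5 3)(4 6)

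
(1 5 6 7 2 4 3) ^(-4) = (1 7 3 6 4 5 2) 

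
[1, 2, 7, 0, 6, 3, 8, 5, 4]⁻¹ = [3, 0, 1, 5, 8, 7, 4, 2, 6]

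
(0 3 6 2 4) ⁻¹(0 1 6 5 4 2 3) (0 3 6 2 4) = (0 4 6 3 1 2 5) 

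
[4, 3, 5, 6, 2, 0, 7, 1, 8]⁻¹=[5, 7, 4, 1, 0, 2, 3, 6, 8]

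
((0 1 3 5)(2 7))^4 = ()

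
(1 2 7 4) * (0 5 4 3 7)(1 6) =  (0 5 4 6 1 2)(3 7)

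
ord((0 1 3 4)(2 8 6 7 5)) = 20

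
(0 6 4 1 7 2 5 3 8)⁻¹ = (0 8 3 5 2 7 1 4 6)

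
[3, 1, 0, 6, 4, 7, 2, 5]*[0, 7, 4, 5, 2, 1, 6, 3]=[5, 7, 0, 6, 2, 3, 4, 1]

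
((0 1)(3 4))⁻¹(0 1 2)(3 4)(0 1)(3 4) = (0 2 1)(3 4)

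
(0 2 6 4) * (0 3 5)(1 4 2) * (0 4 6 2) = (0 1 6)(3 5 4)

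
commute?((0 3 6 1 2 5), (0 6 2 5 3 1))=no:(0 3 6 1 2 5) * (0 6 2 5 3 1)=(0 1 5 6)(2 3), (0 6 2 5 3 1) * (0 3 6 1 2 5)=(0 1 3 2)(5 6)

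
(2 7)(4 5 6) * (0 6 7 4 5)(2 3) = (0 6 5 7 3 2 4)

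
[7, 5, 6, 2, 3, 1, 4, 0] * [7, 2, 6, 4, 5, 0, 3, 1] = [1, 0, 3, 6, 4, 2, 5, 7] 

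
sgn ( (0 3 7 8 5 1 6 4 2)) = 1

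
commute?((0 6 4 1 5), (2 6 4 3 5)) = no:(0 6 4 1 5)*(2 6 4 3 5) = (0 4 1 2 6 3 5), (2 6 4 3 5)*(0 6 4 1 5) = (0 6 1 5 2 4 3)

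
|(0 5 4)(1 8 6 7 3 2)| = 6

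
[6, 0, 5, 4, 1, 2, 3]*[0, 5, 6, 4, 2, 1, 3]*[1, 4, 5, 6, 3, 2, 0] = [6, 1, 4, 5, 2, 0, 3]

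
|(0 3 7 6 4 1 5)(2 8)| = 14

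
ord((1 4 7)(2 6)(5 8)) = 6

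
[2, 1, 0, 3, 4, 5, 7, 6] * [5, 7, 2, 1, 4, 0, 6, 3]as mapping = [0→2, 1→7, 2→5, 3→1, 4→4, 5→0, 6→3, 7→6]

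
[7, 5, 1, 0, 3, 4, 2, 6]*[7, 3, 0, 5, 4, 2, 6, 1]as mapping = [0→1, 1→2, 2→3, 3→7, 4→5, 5→4, 6→0, 7→6]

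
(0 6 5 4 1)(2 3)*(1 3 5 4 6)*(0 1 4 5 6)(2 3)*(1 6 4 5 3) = (0 5)(1 6 3)(2 4)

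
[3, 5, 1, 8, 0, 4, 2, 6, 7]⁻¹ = [4, 2, 6, 0, 5, 1, 7, 8, 3]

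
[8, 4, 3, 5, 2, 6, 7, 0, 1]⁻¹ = [7, 8, 4, 2, 1, 3, 5, 6, 0]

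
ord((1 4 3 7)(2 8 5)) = 12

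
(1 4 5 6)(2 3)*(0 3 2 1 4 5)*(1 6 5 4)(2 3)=(0 2 3 6 1 4)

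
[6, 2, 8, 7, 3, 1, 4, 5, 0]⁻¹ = [8, 5, 1, 4, 6, 7, 0, 3, 2]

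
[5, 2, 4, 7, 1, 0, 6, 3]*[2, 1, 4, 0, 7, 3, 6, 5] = [3, 4, 7, 5, 1, 2, 6, 0]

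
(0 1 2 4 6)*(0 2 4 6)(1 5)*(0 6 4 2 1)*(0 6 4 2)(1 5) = (0 1)(5 6)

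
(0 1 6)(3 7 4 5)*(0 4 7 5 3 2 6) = (0 1)(2 6 4 3 5)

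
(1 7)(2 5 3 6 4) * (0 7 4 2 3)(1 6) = (0 7 6 2 5)(1 4 3)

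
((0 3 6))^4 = (0 3 6)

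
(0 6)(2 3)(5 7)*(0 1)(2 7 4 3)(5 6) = (0 5 4 3 7 6 1)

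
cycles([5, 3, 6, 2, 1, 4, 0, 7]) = (0 5 4 1 3 2 6)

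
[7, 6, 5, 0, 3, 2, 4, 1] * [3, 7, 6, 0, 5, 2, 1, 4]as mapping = [0→4, 1→1, 2→2, 3→3, 4→0, 5→6, 6→5, 7→7]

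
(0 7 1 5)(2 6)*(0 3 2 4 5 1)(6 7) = (0 6 4 5 3 2 7)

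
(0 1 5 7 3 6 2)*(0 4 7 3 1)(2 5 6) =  (1 6 5 3 2 4 7)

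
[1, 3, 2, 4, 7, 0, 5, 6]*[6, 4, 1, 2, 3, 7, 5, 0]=[4, 2, 1, 3, 0, 6, 7, 5]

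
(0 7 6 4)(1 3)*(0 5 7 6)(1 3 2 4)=(0 6 1 2 4 5 7)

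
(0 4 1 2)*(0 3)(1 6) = (0 4 6 1 2 3)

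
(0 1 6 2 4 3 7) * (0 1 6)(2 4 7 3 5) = (0 6 4 5 2 7 1)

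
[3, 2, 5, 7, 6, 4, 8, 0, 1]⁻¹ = [7, 8, 1, 0, 5, 2, 4, 3, 6]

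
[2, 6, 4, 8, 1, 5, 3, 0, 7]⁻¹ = [7, 4, 0, 6, 2, 5, 1, 8, 3]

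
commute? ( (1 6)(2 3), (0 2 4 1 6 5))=no: (1 6)(2 3) * (0 2 4 1 6 5)=(0 2 3 4 1 5), (0 2 4 1 6 5) * (1 6)(2 3)=(0 3 2 4 6 5)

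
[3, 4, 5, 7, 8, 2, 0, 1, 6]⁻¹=[6, 7, 5, 0, 1, 2, 8, 3, 4]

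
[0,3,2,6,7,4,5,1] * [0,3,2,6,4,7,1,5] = [0,6,2,1,5,4,7,3]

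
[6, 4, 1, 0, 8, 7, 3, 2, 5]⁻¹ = [3, 2, 7, 6, 1, 8, 0, 5, 4]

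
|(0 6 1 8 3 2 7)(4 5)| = 14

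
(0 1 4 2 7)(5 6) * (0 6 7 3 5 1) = (1 4 2 3 5 7 6)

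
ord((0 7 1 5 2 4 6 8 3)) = 9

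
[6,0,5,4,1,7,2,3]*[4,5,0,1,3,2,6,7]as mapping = [0→6,1→4,2→2,3→3,4→5,5→7,6→0,7→1]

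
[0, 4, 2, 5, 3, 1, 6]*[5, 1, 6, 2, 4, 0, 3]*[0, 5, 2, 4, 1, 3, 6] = [3, 1, 6, 0, 2, 5, 4]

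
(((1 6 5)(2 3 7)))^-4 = (1 5 6)(2 7 3)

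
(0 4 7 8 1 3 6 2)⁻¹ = (0 2 6 3 1 8 7 4)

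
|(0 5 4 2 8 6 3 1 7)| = 9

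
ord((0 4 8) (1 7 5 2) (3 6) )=12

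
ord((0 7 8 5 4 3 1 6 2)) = 9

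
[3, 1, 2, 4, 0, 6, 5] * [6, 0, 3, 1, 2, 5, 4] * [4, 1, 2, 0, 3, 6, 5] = [1, 4, 0, 2, 5, 3, 6] 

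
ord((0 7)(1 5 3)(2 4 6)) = 6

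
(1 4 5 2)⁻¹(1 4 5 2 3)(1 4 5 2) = (1 3 4 5 2)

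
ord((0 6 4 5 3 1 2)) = 7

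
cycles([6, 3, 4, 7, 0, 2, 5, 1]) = (0 6 5 2 4)(1 3 7)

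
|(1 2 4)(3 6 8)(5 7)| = 6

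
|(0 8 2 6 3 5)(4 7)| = 6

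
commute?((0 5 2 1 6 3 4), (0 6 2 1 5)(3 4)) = no:(0 5 2 1 6 3 4)*(0 6 2 1 5)(3 4) = (1 2 5)(4 6), (0 6 2 1 5)(3 4)*(0 5 2 1 6 3 4) = (0 3)(1 2 6)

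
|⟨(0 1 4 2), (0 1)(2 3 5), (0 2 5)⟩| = 720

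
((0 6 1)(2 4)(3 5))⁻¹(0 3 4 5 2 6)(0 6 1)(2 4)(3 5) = (1 6 5 2 3 4)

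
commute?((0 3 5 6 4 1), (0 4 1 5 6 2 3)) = no:(0 3 5 6 4 1)*(0 4 1 5 6 2 3) = (1 4 5 2 3 6), (0 4 1 5 6 2 3)*(0 3 5 6 4 1) = (0 1 6 2 5 4)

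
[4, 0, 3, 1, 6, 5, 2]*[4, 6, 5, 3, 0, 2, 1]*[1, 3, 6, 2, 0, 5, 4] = [1, 0, 2, 4, 3, 6, 5]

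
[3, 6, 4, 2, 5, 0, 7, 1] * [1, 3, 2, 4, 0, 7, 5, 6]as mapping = [0→4, 1→5, 2→0, 3→2, 4→7, 5→1, 6→6, 7→3]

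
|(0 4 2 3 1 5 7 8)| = 8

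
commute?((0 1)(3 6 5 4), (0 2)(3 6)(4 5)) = no:(0 1)(3 6 5 4) * (0 2)(3 6)(4 5) = (0 1 2)(4 6), (0 2)(3 6)(4 5) * (0 1)(3 6 5 4) = (0 2 1)(3 5)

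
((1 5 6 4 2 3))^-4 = (1 6 2)(3 5 4)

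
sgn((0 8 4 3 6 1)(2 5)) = 1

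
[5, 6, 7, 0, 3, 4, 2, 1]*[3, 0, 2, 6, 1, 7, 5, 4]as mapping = [0→7, 1→5, 2→4, 3→3, 4→6, 5→1, 6→2, 7→0]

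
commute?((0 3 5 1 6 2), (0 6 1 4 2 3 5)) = no:(0 3 5 1 6 2)*(0 6 1 4 2 3 5) = (0 5 4 2 6 3), (0 6 1 4 2 3 5)*(0 3 5 1 6 2) = (0 2 5 3 1 4)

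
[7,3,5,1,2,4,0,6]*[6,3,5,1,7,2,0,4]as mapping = [0→4,1→1,2→2,3→3,4→5,5→7,6→6,7→0]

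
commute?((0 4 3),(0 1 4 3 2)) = no:(0 4 3)*(0 1 4 3 2) = (0 3 1 4 2),(0 1 4 3 2)*(0 4 3) = (0 1 3 2 4)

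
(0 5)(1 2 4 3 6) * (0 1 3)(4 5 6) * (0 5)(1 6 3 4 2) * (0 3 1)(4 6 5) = (0 1)(2 3)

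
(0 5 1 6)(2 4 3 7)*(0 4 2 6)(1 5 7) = (0 7 6 4 3 1)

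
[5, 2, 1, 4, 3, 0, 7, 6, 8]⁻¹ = [5, 2, 1, 4, 3, 0, 7, 6, 8]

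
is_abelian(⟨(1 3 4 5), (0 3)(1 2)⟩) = no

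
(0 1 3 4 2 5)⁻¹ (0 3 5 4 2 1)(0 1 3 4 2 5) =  (0 2 5 3 1 4)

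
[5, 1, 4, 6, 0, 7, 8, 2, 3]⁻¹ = [4, 1, 7, 8, 2, 0, 3, 5, 6]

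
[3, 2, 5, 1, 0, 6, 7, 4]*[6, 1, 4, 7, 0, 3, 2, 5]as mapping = [0→7, 1→4, 2→3, 3→1, 4→6, 5→2, 6→5, 7→0]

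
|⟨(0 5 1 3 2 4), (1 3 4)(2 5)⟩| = 720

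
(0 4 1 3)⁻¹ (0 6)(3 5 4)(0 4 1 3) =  (0 5 1)(4 6)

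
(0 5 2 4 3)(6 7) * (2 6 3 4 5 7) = (0 7 3)(2 5 6)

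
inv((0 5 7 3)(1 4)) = (0 3 7 5)(1 4)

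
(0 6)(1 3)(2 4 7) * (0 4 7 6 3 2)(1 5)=(0 3 5 1 2 7)(4 6)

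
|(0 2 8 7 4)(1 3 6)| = 15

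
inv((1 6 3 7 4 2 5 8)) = (1 8 5 2 4 7 3 6)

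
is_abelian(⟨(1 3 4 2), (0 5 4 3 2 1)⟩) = no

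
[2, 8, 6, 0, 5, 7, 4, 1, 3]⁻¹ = [3, 7, 0, 8, 6, 4, 2, 5, 1]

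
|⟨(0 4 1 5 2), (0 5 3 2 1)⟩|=360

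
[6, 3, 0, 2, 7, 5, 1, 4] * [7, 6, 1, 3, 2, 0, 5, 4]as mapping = [0→5, 1→3, 2→7, 3→1, 4→4, 5→0, 6→6, 7→2]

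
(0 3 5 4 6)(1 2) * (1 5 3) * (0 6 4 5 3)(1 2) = (0 2 3)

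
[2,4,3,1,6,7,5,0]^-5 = [1,5,4,6,7,2,0,3]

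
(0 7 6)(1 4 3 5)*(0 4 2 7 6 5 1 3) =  (0 6 4)(1 2 7 5 3)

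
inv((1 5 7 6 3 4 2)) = (1 2 4 3 6 7 5)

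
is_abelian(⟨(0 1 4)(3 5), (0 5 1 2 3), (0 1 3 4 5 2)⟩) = no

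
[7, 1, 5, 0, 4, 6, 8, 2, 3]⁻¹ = [3, 1, 7, 8, 4, 2, 5, 0, 6]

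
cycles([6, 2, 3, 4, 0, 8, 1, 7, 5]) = (0 6 1 2 3 4)(5 8)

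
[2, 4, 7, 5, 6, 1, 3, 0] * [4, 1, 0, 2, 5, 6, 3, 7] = [0, 5, 7, 6, 3, 1, 2, 4]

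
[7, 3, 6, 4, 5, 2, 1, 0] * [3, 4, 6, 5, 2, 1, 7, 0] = [0, 5, 7, 2, 1, 6, 4, 3]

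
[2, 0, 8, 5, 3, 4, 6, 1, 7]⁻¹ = [1, 7, 0, 4, 5, 3, 6, 8, 2]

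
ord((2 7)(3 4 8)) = 6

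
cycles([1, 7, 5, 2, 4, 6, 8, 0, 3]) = (0 1 7)(2 5 6 8 3)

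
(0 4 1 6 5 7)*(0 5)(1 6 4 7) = (0 7 5 1 4 6)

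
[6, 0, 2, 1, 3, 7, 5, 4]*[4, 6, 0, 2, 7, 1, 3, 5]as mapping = [0→3, 1→4, 2→0, 3→6, 4→2, 5→5, 6→1, 7→7]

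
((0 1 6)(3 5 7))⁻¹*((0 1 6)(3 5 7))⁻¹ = (0 1 6)(3 5 7)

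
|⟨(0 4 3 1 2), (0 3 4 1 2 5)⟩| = 720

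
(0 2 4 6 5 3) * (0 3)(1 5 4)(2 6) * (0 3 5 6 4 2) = (0 4)(1 6 2)(3 5)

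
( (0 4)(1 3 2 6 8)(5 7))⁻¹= (0 4)(1 8 6 2 3)(5 7)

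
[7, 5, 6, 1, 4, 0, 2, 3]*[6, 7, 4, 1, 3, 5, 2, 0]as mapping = [0→0, 1→5, 2→2, 3→7, 4→3, 5→6, 6→4, 7→1]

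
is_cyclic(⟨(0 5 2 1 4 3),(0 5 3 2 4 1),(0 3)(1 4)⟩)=no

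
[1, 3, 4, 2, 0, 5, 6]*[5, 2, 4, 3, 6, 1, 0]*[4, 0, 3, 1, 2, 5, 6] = [3, 1, 6, 2, 5, 0, 4]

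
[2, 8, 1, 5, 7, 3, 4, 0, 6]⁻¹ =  [7, 2, 0, 5, 6, 3, 8, 4, 1]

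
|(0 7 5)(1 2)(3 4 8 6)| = 12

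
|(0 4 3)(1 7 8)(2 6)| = 6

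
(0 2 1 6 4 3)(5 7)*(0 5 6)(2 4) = (0 4 3 5 7 6 2 1)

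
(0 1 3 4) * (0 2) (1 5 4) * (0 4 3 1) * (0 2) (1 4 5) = (0 1 4) (2 5 3) 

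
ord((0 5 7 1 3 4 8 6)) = 8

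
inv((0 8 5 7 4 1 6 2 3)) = (0 3 2 6 1 4 7 5 8)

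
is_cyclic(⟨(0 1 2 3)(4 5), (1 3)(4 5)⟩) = no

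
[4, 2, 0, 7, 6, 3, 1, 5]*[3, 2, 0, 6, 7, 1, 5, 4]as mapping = [0→7, 1→0, 2→3, 3→4, 4→5, 5→6, 6→2, 7→1]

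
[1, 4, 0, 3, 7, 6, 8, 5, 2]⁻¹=[2, 0, 8, 3, 1, 7, 5, 4, 6]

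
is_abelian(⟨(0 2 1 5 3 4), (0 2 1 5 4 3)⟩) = no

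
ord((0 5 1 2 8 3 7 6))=8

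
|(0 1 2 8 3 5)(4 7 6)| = 6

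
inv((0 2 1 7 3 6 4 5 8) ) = (0 8 5 4 6 3 7 1 2) 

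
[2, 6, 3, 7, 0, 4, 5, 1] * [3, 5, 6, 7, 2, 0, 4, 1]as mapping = [0→6, 1→4, 2→7, 3→1, 4→3, 5→2, 6→0, 7→5]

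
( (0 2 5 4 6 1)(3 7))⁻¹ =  (0 1 6 4 5 2)(3 7)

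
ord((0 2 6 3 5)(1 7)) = 10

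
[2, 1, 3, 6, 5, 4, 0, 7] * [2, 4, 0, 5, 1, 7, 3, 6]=[0, 4, 5, 3, 7, 1, 2, 6]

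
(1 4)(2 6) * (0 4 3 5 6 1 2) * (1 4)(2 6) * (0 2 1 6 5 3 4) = (0 6 2)(1 4 5)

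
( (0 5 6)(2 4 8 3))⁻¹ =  (0 6 5)(2 3 8 4)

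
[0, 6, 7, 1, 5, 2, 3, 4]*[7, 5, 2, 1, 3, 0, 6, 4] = [7, 6, 4, 5, 0, 2, 1, 3]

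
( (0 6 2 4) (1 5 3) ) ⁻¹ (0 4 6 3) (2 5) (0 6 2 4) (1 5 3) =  (0 2 1 6) (3 4) 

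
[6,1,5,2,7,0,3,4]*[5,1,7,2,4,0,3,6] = [3,1,0,7,6,5,2,4]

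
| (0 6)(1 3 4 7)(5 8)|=4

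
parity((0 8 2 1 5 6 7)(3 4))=odd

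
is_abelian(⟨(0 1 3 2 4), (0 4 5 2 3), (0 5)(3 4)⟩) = no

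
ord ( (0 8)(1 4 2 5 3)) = 10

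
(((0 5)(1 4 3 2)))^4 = ()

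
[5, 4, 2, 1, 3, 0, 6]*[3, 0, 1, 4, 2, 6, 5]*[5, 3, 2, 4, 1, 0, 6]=[6, 2, 3, 5, 1, 4, 0]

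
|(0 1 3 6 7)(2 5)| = 10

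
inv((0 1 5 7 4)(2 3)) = (0 4 7 5 1)(2 3)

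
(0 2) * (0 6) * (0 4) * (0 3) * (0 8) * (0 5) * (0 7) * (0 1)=(0 2 6 4 3 8 5 7 1)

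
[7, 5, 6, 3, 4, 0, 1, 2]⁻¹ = [5, 6, 7, 3, 4, 1, 2, 0]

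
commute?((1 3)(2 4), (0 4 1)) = no:(1 3)(2 4) * (0 4 1) = (0 4 2 1 3), (0 4 1) * (1 3)(2 4) = (0 2 4 3 1)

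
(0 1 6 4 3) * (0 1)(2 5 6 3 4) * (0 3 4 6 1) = (0 3)(1 4 6 2 5)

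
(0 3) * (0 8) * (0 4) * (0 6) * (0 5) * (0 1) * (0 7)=(0 3 8 4 6 5 1 7) 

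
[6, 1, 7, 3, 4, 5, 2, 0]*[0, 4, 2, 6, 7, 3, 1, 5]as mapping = [0→1, 1→4, 2→5, 3→6, 4→7, 5→3, 6→2, 7→0]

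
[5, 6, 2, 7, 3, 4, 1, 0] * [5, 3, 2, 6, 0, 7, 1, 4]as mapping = [0→7, 1→1, 2→2, 3→4, 4→6, 5→0, 6→3, 7→5]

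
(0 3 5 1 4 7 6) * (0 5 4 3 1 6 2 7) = (0 1 3 4)(2 7)(5 6)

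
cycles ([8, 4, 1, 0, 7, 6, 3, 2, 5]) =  (0 8 5 6 3)(1 4 7 2)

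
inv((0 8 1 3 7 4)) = (0 4 7 3 1 8)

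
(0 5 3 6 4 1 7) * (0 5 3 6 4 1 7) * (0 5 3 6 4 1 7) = (0 6 7 3 1 5 4)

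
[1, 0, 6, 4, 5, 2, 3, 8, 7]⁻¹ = [1, 0, 5, 6, 3, 4, 2, 8, 7]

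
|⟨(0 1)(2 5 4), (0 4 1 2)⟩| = 120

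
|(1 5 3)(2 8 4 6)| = 12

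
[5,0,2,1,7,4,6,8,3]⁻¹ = [1,3,2,8,5,0,6,4,7]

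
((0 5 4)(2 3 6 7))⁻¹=(0 4 5)(2 7 6 3)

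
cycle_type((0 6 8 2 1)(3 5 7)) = 3.5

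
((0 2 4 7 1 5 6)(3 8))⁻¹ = (0 6 5 1 7 4 2)(3 8)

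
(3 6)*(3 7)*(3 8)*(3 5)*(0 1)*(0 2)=(0 1 2)(3 6 7 8 5)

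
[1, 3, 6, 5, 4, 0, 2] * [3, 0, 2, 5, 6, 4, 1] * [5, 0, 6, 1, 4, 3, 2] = [5, 3, 0, 4, 2, 1, 6]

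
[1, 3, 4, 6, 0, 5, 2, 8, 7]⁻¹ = [4, 0, 6, 1, 2, 5, 3, 8, 7]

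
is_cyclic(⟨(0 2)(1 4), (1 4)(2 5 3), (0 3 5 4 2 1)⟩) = no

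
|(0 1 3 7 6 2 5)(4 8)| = 14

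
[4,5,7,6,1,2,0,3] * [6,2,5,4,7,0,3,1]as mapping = [0→7,1→0,2→1,3→3,4→2,5→5,6→6,7→4]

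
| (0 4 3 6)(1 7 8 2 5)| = 20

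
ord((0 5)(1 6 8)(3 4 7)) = 6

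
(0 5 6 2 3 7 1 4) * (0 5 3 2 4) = (0 3 7 1)(4 5 6)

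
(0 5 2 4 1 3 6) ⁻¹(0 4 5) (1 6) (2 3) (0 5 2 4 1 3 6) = (0 3) (1 2 5) (4 6) 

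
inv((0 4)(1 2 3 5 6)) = (0 4)(1 6 5 3 2)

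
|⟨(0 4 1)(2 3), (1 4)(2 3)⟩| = 12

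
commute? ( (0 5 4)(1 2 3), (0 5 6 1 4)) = no: (0 5 4)(1 2 3)*(0 5 6 1 4) = (0 6 1 2 3 4 5), (0 5 6 1 4)*(0 5 4)(1 2 3) = (0 4 5 6 2 3 1)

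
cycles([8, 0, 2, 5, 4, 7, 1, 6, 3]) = (0 8 3 5 7 6 1)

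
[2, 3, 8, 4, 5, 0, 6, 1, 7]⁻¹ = [5, 7, 0, 1, 3, 4, 6, 8, 2]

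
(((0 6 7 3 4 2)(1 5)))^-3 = (0 3)(1 5)(2 7)(4 6)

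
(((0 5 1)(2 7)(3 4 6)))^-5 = (0 5 1)(2 7)(3 4 6)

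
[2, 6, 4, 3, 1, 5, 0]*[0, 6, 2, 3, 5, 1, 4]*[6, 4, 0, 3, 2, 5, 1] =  [0, 2, 5, 3, 1, 4, 6]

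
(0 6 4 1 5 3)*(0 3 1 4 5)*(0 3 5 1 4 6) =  (1 3 5 4 6)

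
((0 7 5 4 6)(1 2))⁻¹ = (0 6 4 5 7)(1 2)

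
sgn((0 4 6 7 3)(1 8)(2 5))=1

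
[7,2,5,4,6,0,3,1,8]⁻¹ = [5,7,1,6,3,2,4,0,8]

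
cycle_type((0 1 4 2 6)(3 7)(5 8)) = 2^2.5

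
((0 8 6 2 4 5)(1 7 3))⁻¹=(0 5 4 2 6 8)(1 3 7)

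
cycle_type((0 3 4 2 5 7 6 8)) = 8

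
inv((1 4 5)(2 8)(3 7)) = (1 5 4)(2 8)(3 7)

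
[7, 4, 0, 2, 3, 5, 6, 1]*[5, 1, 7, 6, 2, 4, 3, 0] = [0, 2, 5, 7, 6, 4, 3, 1]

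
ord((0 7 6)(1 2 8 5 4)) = 15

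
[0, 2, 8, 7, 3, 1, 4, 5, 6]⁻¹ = [0, 5, 1, 4, 6, 7, 8, 3, 2]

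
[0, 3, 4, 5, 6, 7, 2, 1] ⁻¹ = [0, 7, 6, 1, 2, 3, 4, 5] 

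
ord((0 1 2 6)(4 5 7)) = 12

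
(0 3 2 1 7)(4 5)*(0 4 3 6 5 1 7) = (0 6 5 3 2 7 4 1)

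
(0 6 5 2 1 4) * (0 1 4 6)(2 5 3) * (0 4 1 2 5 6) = (0 4 2 1)(3 5 6)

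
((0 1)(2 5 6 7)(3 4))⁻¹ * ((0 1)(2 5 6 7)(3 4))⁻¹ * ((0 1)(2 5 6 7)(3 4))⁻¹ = (0 1)(2 5 6 7)(3 4)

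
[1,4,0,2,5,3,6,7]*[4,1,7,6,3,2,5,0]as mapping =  [0→1,1→3,2→4,3→7,4→2,5→6,6→5,7→0]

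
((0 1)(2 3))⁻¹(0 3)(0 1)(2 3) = (1 2)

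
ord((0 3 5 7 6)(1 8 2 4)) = 20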